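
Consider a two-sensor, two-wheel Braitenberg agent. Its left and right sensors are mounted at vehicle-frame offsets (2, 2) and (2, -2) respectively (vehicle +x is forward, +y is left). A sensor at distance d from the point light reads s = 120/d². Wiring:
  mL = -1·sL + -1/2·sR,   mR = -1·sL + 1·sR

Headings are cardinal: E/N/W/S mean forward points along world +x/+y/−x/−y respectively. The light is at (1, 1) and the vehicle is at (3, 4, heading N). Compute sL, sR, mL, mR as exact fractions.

24/5 120/41 -1284/205 -384/205

left sensor world pos  = (1, 6); dL² = 25
right sensor world pos = (5, 6); dR² = 41
sL = 120/25 = 24/5
sR = 120/41 = 120/41
mL = -1·sL + -1/2·sR = -1284/205
mR = -1·sL + 1·sR = -384/205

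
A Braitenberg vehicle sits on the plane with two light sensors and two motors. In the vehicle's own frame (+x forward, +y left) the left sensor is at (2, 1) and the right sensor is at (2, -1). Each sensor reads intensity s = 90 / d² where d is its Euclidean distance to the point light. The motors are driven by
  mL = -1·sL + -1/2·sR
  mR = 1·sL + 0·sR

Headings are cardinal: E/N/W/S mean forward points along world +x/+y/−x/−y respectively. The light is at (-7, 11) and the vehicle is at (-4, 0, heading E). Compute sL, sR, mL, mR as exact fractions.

18/25 90/169 -4167/4225 18/25

left sensor world pos  = (-2, 1); dL² = 125
right sensor world pos = (-2, -1); dR² = 169
sL = 90/125 = 18/25
sR = 90/169 = 90/169
mL = -1·sL + -1/2·sR = -4167/4225
mR = 1·sL + 0·sR = 18/25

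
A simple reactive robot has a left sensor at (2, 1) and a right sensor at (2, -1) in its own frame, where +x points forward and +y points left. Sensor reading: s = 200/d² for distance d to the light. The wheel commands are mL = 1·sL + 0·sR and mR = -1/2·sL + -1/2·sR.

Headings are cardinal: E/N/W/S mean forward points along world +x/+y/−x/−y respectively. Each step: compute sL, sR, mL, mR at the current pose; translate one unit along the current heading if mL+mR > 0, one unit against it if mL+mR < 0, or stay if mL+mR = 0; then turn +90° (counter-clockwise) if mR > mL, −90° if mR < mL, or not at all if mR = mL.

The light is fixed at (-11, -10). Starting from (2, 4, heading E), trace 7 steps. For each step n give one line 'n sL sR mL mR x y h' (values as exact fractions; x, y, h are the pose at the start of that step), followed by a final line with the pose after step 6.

0 4/9 100/197 4/9 -844/1773 2 4 E
1 200/313 40/53 200/313 -11560/16589 1 4 S
2 25/37 50/89 25/37 -4075/6586 1 5 W
3 200/389 200/433 200/389 -82200/168437 0 5 N
4 100/229 100/197 100/229 -21300/45113 0 6 E
5 200/317 200/277 200/317 -59400/87809 -1 6 S
6 5/8 50/97 5/8 -885/1552 -1 7 W
final -2 7 N

n=0: pose=(2,4,E); sL=4/9, sR=100/197; mL=4/9, mR=-844/1773; mL+mR=-56/1773 → advance -1; mR−mL=-544/591 → turn -1·90°
n=1: pose=(1,4,S); sL=200/313, sR=40/53; mL=200/313, mR=-11560/16589; mL+mR=-960/16589 → advance -1; mR−mL=-22160/16589 → turn -1·90°
n=2: pose=(1,5,W); sL=25/37, sR=50/89; mL=25/37, mR=-4075/6586; mL+mR=375/6586 → advance +1; mR−mL=-8525/6586 → turn -1·90°
n=3: pose=(0,5,N); sL=200/389, sR=200/433; mL=200/389, mR=-82200/168437; mL+mR=4400/168437 → advance +1; mR−mL=-168800/168437 → turn -1·90°
n=4: pose=(0,6,E); sL=100/229, sR=100/197; mL=100/229, mR=-21300/45113; mL+mR=-1600/45113 → advance -1; mR−mL=-41000/45113 → turn -1·90°
n=5: pose=(-1,6,S); sL=200/317, sR=200/277; mL=200/317, mR=-59400/87809; mL+mR=-4000/87809 → advance -1; mR−mL=-114800/87809 → turn -1·90°
n=6: pose=(-1,7,W); sL=5/8, sR=50/97; mL=5/8, mR=-885/1552; mL+mR=85/1552 → advance +1; mR−mL=-1855/1552 → turn -1·90°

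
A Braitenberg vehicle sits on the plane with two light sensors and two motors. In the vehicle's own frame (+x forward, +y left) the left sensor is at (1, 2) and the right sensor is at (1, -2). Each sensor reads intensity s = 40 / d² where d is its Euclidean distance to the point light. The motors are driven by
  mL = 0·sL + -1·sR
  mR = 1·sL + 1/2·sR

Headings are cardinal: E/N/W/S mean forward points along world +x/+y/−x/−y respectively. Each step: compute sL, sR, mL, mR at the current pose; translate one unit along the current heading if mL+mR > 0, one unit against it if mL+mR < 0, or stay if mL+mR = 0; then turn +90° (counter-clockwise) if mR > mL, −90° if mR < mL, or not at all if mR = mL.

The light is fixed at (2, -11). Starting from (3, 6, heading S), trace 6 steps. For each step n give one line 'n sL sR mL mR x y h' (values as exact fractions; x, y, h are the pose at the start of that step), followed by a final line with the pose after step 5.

n=0: pose=(3,6,S); sL=8/53, sR=40/257; mL=-40/257, mR=3116/13621; mL+mR=996/13621 → advance +1; mR−mL=5236/13621 → turn +1·90°
n=1: pose=(3,5,E); sL=5/41, sR=1/5; mL=-1/5, mR=91/410; mL+mR=9/410 → advance +1; mR−mL=173/410 → turn +1·90°
n=2: pose=(4,5,N); sL=40/289, sR=8/61; mL=-8/61, mR=3596/17629; mL+mR=1284/17629 → advance +1; mR−mL=5908/17629 → turn +1·90°
n=3: pose=(4,6,W); sL=20/113, sR=20/181; mL=-20/181, mR=4750/20453; mL+mR=2490/20453 → advance +1; mR−mL=7010/20453 → turn +1·90°
n=4: pose=(3,6,S); sL=8/53, sR=40/257; mL=-40/257, mR=3116/13621; mL+mR=996/13621 → advance +1; mR−mL=5236/13621 → turn +1·90°
n=5: pose=(3,5,E); sL=5/41, sR=1/5; mL=-1/5, mR=91/410; mL+mR=9/410 → advance +1; mR−mL=173/410 → turn +1·90°

0 8/53 40/257 -40/257 3116/13621 3 6 S
1 5/41 1/5 -1/5 91/410 3 5 E
2 40/289 8/61 -8/61 3596/17629 4 5 N
3 20/113 20/181 -20/181 4750/20453 4 6 W
4 8/53 40/257 -40/257 3116/13621 3 6 S
5 5/41 1/5 -1/5 91/410 3 5 E
final 4 5 N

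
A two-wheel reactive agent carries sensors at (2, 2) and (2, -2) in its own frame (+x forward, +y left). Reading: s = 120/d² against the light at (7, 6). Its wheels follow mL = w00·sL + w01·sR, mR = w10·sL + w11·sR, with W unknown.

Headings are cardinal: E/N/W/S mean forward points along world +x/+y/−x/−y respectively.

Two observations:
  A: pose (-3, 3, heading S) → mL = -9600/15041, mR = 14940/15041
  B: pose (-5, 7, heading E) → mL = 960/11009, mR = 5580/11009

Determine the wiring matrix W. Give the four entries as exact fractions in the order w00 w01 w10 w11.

obs A: pose=(-3,3,S) → sL=120/89, sR=120/169, mL=-9600/15041, mR=14940/15041
obs B: pose=(-5,7,E) → sL=120/109, sR=120/101, mL=960/11009, mR=5580/11009
sensor matrix S = [[120/89, 120/169], [120/109, 120/101]]; det S = 135820800/165586369
solve [mL_A; mL_B] = S·[w00; w01] and [mR_A; mR_B] = S·[w10; w11]:
  w00 = -1, w01 = 1, w10 = 1, w11 = -1/2

-1 1 1 -1/2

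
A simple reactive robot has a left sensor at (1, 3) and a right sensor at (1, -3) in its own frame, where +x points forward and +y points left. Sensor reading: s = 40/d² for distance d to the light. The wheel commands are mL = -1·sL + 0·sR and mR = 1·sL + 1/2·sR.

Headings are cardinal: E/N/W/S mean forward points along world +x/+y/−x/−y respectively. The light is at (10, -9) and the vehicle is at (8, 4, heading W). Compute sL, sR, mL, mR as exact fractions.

40/109 8/53 -40/109 2556/5777

left sensor world pos  = (7, 1); dL² = 109
right sensor world pos = (7, 7); dR² = 265
sL = 40/109 = 40/109
sR = 40/265 = 8/53
mL = -1·sL + 0·sR = -40/109
mR = 1·sL + 1/2·sR = 2556/5777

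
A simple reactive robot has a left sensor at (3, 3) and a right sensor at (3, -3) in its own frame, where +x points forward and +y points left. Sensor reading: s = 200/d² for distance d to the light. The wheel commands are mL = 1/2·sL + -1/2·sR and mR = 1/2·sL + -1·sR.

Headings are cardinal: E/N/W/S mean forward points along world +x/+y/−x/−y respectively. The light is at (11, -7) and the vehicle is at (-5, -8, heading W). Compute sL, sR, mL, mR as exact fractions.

200/377 40/73 -240/27521 -7780/27521

left sensor world pos  = (-8, -11); dL² = 377
right sensor world pos = (-8, -5); dR² = 365
sL = 200/377 = 200/377
sR = 200/365 = 40/73
mL = 1/2·sL + -1/2·sR = -240/27521
mR = 1/2·sL + -1·sR = -7780/27521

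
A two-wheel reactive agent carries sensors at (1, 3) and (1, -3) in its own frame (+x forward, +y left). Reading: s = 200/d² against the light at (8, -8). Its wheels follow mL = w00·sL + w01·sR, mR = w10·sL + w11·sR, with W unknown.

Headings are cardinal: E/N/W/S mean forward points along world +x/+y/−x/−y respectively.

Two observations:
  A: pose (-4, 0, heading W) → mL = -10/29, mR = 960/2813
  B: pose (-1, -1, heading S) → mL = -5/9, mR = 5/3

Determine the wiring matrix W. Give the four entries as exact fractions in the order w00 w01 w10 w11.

0 -1/2 1 -1

obs A: pose=(-4,0,W) → sL=100/97, sR=20/29, mL=-10/29, mR=960/2813
obs B: pose=(-1,-1,S) → sL=25/9, sR=10/9, mL=-5/9, mR=5/3
sensor matrix S = [[100/97, 20/29], [25/9, 10/9]]; det S = -6500/8439
solve [mL_A; mL_B] = S·[w00; w01] and [mR_A; mR_B] = S·[w10; w11]:
  w00 = 0, w01 = -1/2, w10 = 1, w11 = -1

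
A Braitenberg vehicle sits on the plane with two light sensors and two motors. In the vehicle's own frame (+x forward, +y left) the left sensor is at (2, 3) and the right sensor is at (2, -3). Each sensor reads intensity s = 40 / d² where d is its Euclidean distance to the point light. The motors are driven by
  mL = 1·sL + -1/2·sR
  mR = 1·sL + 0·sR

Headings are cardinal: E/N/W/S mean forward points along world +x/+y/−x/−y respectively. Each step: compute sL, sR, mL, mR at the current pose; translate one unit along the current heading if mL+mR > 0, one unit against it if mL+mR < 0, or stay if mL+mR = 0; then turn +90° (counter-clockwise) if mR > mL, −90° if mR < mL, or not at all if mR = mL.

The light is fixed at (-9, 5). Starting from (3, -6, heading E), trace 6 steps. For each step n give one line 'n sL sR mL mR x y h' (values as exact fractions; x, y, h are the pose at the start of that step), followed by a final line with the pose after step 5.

n=0: pose=(3,-6,E); sL=2/13, sR=5/49; mL=131/1274, mR=2/13; mL+mR=327/1274 → advance +1; mR−mL=5/98 → turn +1·90°
n=1: pose=(4,-6,N); sL=40/181, sR=40/337; mL=9860/60997, mR=40/181; mL+mR=23340/60997 → advance +1; mR−mL=20/337 → turn +1·90°
n=2: pose=(4,-5,W); sL=4/29, sR=4/17; mL=10/493, mR=4/29; mL+mR=78/493 → advance +1; mR−mL=2/17 → turn +1·90°
n=3: pose=(3,-5,S); sL=40/369, sR=8/45; mL=4/205, mR=40/369; mL+mR=236/1845 → advance +1; mR−mL=4/45 → turn +1·90°
n=4: pose=(3,-6,E); sL=2/13, sR=5/49; mL=131/1274, mR=2/13; mL+mR=327/1274 → advance +1; mR−mL=5/98 → turn +1·90°
n=5: pose=(4,-6,N); sL=40/181, sR=40/337; mL=9860/60997, mR=40/181; mL+mR=23340/60997 → advance +1; mR−mL=20/337 → turn +1·90°

0 2/13 5/49 131/1274 2/13 3 -6 E
1 40/181 40/337 9860/60997 40/181 4 -6 N
2 4/29 4/17 10/493 4/29 4 -5 W
3 40/369 8/45 4/205 40/369 3 -5 S
4 2/13 5/49 131/1274 2/13 3 -6 E
5 40/181 40/337 9860/60997 40/181 4 -6 N
final 4 -5 W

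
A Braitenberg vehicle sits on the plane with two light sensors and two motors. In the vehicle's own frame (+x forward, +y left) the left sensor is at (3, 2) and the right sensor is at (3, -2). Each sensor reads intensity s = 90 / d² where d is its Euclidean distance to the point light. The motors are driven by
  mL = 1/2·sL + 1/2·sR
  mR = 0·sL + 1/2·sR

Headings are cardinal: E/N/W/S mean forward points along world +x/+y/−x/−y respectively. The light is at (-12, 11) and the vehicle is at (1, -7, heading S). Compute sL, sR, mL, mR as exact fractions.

left sensor world pos  = (3, -10); dL² = 666
right sensor world pos = (-1, -10); dR² = 562
sL = 90/666 = 5/37
sR = 90/562 = 45/281
mL = 1/2·sL + 1/2·sR = 1535/10397
mR = 0·sL + 1/2·sR = 45/562

5/37 45/281 1535/10397 45/562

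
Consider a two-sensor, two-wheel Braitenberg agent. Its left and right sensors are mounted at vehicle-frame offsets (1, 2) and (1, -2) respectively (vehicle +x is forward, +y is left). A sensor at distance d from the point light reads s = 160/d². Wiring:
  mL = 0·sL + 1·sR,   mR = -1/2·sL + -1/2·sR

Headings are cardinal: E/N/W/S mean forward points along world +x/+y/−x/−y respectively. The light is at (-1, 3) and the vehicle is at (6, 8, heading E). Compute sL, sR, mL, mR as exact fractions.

160/113 160/73 160/73 -14880/8249

left sensor world pos  = (7, 10); dL² = 113
right sensor world pos = (7, 6); dR² = 73
sL = 160/113 = 160/113
sR = 160/73 = 160/73
mL = 0·sL + 1·sR = 160/73
mR = -1/2·sL + -1/2·sR = -14880/8249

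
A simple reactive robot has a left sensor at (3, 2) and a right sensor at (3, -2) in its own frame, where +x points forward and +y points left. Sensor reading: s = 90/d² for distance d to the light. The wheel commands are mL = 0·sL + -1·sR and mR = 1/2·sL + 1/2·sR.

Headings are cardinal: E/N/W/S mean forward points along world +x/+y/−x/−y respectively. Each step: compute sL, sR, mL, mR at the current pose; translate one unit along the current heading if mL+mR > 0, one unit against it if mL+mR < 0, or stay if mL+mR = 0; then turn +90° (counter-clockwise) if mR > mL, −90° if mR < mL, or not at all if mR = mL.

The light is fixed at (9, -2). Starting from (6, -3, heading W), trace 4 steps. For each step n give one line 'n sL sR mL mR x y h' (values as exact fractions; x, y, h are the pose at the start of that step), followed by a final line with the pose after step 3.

0 2 90/37 -90/37 82/37 6 -3 W
1 45/8 45/16 -45/16 135/32 7 -3 S
2 90 90/17 -90/17 810/17 7 -4 E
3 9 45 -45 27 8 -4 N
final 8 -5 W

n=0: pose=(6,-3,W); sL=2, sR=90/37; mL=-90/37, mR=82/37; mL+mR=-8/37 → advance -1; mR−mL=172/37 → turn +1·90°
n=1: pose=(7,-3,S); sL=45/8, sR=45/16; mL=-45/16, mR=135/32; mL+mR=45/32 → advance +1; mR−mL=225/32 → turn +1·90°
n=2: pose=(7,-4,E); sL=90, sR=90/17; mL=-90/17, mR=810/17; mL+mR=720/17 → advance +1; mR−mL=900/17 → turn +1·90°
n=3: pose=(8,-4,N); sL=9, sR=45; mL=-45, mR=27; mL+mR=-18 → advance -1; mR−mL=72 → turn +1·90°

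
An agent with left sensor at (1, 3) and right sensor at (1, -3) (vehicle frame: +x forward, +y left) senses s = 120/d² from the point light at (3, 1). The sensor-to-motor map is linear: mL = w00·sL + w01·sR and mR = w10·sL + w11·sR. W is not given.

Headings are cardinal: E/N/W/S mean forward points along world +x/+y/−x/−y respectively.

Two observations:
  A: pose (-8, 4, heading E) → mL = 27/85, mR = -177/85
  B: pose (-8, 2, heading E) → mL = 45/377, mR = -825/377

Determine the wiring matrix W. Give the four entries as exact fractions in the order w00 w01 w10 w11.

-1 1 -1 -1

obs A: pose=(-8,4,E) → sL=15/17, sR=6/5, mL=27/85, mR=-177/85
obs B: pose=(-8,2,E) → sL=30/29, sR=15/13, mL=45/377, mR=-825/377
sensor matrix S = [[15/17, 6/5], [30/29, 15/13]]; det S = -1431/6409
solve [mL_A; mL_B] = S·[w00; w01] and [mR_A; mR_B] = S·[w10; w11]:
  w00 = -1, w01 = 1, w10 = -1, w11 = -1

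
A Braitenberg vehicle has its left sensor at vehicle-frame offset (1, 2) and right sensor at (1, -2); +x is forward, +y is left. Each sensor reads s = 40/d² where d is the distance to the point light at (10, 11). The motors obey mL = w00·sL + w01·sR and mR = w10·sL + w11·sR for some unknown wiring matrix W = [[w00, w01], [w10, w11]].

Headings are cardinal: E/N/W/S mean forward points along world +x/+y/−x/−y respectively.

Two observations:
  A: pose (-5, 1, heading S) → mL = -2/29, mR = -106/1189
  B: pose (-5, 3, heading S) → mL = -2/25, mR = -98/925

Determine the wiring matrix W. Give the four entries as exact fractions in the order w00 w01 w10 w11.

obs A: pose=(-5,1,S) → sL=4/29, sR=4/41, mL=-2/29, mR=-106/1189
obs B: pose=(-5,3,S) → sL=4/25, sR=4/37, mL=-2/25, mR=-98/925
sensor matrix S = [[4/29, 4/41], [4/25, 4/37]]; det S = -768/1099825
solve [mL_A; mL_B] = S·[w00; w01] and [mR_A; mR_B] = S·[w10; w11]:
  w00 = -1/2, w01 = 0, w10 = -1, w11 = 1/2

-1/2 0 -1 1/2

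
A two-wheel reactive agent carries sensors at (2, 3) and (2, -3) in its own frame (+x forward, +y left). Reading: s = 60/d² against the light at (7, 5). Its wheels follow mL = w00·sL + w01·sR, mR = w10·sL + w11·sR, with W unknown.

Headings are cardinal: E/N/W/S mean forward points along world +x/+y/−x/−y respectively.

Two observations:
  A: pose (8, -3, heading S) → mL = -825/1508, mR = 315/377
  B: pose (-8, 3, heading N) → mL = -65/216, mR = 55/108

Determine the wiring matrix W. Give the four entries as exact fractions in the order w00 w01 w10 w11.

obs A: pose=(8,-3,S) → sL=15/29, sR=15/26, mL=-825/1508, mR=315/377
obs B: pose=(-8,3,N) → sL=5/27, sR=5/12, mL=-65/216, mR=55/108
sensor matrix S = [[15/29, 15/26], [5/27, 5/12]]; det S = 1475/13572
solve [mL_A; mL_B] = S·[w00; w01] and [mR_A; mR_B] = S·[w10; w11]:
  w00 = -1/2, w01 = -1/2, w10 = 1/2, w11 = 1

-1/2 -1/2 1/2 1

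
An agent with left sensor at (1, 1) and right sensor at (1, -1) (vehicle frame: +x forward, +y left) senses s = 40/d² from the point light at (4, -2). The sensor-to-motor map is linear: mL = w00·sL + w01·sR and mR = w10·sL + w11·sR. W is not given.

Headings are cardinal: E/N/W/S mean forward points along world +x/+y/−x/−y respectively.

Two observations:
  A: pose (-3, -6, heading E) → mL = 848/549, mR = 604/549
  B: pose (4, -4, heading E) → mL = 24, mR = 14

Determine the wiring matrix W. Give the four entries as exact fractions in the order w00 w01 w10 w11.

1 1 1/2 1

obs A: pose=(-3,-6,E) → sL=8/9, sR=40/61, mL=848/549, mR=604/549
obs B: pose=(4,-4,E) → sL=20, sR=4, mL=24, mR=14
sensor matrix S = [[8/9, 40/61], [20, 4]]; det S = -5248/549
solve [mL_A; mL_B] = S·[w00; w01] and [mR_A; mR_B] = S·[w10; w11]:
  w00 = 1, w01 = 1, w10 = 1/2, w11 = 1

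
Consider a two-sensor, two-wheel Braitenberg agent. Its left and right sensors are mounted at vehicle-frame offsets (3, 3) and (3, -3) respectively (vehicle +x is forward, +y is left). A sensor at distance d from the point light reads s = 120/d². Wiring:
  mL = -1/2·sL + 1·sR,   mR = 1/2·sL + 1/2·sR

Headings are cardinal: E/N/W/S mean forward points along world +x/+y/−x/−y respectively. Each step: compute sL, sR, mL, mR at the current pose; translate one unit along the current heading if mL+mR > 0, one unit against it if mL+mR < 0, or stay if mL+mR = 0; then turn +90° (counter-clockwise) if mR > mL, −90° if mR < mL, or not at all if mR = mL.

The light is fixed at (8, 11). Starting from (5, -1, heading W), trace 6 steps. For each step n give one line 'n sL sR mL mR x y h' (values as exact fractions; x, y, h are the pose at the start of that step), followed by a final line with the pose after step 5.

0 40/87 40/39 300/377 280/377 5 -1 W
1 12/13 60/41 534/533 636/533 4 -1 N
2 24/49 120/113 4524/5537 4296/5537 4 0 W
3 15/16 30/17 705/544 735/544 3 0 N
4 120/233 120/113 21180/26329 20760/26329 3 1 W
5 12/13 60/29 606/377 564/377 2 1 N
final 2 2 E

n=0: pose=(5,-1,W); sL=40/87, sR=40/39; mL=300/377, mR=280/377; mL+mR=20/13 → advance +1; mR−mL=-20/377 → turn -1·90°
n=1: pose=(4,-1,N); sL=12/13, sR=60/41; mL=534/533, mR=636/533; mL+mR=90/41 → advance +1; mR−mL=102/533 → turn +1·90°
n=2: pose=(4,0,W); sL=24/49, sR=120/113; mL=4524/5537, mR=4296/5537; mL+mR=180/113 → advance +1; mR−mL=-228/5537 → turn -1·90°
n=3: pose=(3,0,N); sL=15/16, sR=30/17; mL=705/544, mR=735/544; mL+mR=45/17 → advance +1; mR−mL=15/272 → turn +1·90°
n=4: pose=(3,1,W); sL=120/233, sR=120/113; mL=21180/26329, mR=20760/26329; mL+mR=180/113 → advance +1; mR−mL=-420/26329 → turn -1·90°
n=5: pose=(2,1,N); sL=12/13, sR=60/29; mL=606/377, mR=564/377; mL+mR=90/29 → advance +1; mR−mL=-42/377 → turn -1·90°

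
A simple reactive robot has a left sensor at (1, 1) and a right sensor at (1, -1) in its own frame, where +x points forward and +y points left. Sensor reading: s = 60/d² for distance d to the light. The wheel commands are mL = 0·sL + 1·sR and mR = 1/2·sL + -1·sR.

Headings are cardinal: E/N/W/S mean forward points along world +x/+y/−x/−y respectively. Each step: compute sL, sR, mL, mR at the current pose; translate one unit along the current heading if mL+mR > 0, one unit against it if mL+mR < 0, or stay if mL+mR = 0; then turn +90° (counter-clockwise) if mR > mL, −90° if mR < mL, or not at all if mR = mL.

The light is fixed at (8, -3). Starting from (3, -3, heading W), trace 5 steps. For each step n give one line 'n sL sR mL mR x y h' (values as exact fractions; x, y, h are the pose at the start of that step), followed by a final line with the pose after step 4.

0 60/37 60/37 60/37 -30/37 3 -3 W
1 6/5 30/13 30/13 -111/65 2 -3 N
2 60/29 12/5 12/5 -198/145 2 -2 E
3 15/4 5/3 5/3 5/24 3 -2 S
4 60/37 60/37 60/37 -30/37 3 -3 W
final 2 -3 N

n=0: pose=(3,-3,W); sL=60/37, sR=60/37; mL=60/37, mR=-30/37; mL+mR=30/37 → advance +1; mR−mL=-90/37 → turn -1·90°
n=1: pose=(2,-3,N); sL=6/5, sR=30/13; mL=30/13, mR=-111/65; mL+mR=3/5 → advance +1; mR−mL=-261/65 → turn -1·90°
n=2: pose=(2,-2,E); sL=60/29, sR=12/5; mL=12/5, mR=-198/145; mL+mR=30/29 → advance +1; mR−mL=-546/145 → turn -1·90°
n=3: pose=(3,-2,S); sL=15/4, sR=5/3; mL=5/3, mR=5/24; mL+mR=15/8 → advance +1; mR−mL=-35/24 → turn -1·90°
n=4: pose=(3,-3,W); sL=60/37, sR=60/37; mL=60/37, mR=-30/37; mL+mR=30/37 → advance +1; mR−mL=-90/37 → turn -1·90°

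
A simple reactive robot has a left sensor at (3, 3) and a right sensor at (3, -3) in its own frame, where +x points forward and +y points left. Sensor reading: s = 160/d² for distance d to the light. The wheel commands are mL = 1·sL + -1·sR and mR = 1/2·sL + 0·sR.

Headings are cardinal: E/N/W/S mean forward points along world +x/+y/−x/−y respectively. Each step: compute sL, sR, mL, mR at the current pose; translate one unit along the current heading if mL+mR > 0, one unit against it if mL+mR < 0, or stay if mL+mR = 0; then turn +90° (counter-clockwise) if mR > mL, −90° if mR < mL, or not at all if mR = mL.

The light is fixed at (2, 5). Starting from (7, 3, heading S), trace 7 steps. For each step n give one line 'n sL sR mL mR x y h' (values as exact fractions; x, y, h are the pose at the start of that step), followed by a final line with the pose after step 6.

n=0: pose=(7,3,S); sL=160/89, sR=160/29; mL=-9600/2581, mR=80/89; mL+mR=-7280/2581 → advance -1; mR−mL=11920/2581 → turn +1·90°
n=1: pose=(7,4,E); sL=40/17, sR=2; mL=6/17, mR=20/17; mL+mR=26/17 → advance +1; mR−mL=14/17 → turn +1·90°
n=2: pose=(8,4,N); sL=160/13, sR=32/17; mL=2304/221, mR=80/13; mL+mR=3664/221 → advance +1; mR−mL=-944/221 → turn -1·90°
n=3: pose=(8,5,E); sL=16/9, sR=16/9; mL=0, mR=8/9; mL+mR=8/9 → advance +1; mR−mL=8/9 → turn +1·90°
n=4: pose=(9,5,N); sL=32/5, sR=160/109; mL=2688/545, mR=16/5; mL+mR=4432/545 → advance +1; mR−mL=-944/545 → turn -1·90°
n=5: pose=(9,6,E); sL=40/29, sR=20/13; mL=-60/377, mR=20/29; mL+mR=200/377 → advance +1; mR−mL=320/377 → turn +1·90°
n=6: pose=(10,6,N); sL=160/41, sR=160/137; mL=15360/5617, mR=80/41; mL+mR=26320/5617 → advance +1; mR−mL=-4400/5617 → turn -1·90°

0 160/89 160/29 -9600/2581 80/89 7 3 S
1 40/17 2 6/17 20/17 7 4 E
2 160/13 32/17 2304/221 80/13 8 4 N
3 16/9 16/9 0 8/9 8 5 E
4 32/5 160/109 2688/545 16/5 9 5 N
5 40/29 20/13 -60/377 20/29 9 6 E
6 160/41 160/137 15360/5617 80/41 10 6 N
final 10 7 E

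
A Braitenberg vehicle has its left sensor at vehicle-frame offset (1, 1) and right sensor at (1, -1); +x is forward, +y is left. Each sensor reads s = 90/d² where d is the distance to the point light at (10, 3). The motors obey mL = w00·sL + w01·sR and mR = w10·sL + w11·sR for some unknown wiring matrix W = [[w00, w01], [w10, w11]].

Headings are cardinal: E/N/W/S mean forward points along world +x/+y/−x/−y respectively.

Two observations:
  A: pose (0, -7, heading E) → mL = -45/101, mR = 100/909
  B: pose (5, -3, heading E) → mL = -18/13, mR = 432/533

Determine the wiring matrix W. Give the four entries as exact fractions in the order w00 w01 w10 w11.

obs A: pose=(0,-7,E) → sL=5/9, sR=45/101, mL=-45/101, mR=100/909
obs B: pose=(5,-3,E) → sL=90/41, sR=18/13, mL=-18/13, mR=432/533
sensor matrix S = [[5/9, 45/101], [90/41, 18/13]]; det S = -11240/53833
solve [mL_A; mL_B] = S·[w00; w01] and [mR_A; mR_B] = S·[w10; w11]:
  w00 = 0, w01 = -1, w10 = 1, w11 = -1

0 -1 1 -1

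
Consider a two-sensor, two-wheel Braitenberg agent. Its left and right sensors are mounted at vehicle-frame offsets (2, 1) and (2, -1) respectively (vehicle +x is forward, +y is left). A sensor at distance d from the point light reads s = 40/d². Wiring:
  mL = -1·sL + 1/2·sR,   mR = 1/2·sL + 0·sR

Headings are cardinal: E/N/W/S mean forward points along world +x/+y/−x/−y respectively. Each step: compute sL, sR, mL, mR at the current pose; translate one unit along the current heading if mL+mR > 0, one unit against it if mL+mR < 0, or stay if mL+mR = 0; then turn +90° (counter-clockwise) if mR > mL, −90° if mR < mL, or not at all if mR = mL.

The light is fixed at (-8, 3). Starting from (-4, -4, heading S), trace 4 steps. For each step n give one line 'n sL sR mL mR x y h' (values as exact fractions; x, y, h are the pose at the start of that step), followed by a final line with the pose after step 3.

n=0: pose=(-4,-4,S); sL=20/53, sR=4/9; mL=-74/477, mR=10/53; mL+mR=16/477 → advance +1; mR−mL=164/477 → turn +1·90°
n=1: pose=(-4,-5,E); sL=8/17, sR=40/117; mL=-596/1989, mR=4/17; mL+mR=-128/1989 → advance -1; mR−mL=1064/1989 → turn +1·90°
n=2: pose=(-5,-5,N); sL=1, sR=10/13; mL=-8/13, mR=1/2; mL+mR=-3/26 → advance -1; mR−mL=29/26 → turn +1·90°
n=3: pose=(-5,-6,W); sL=40/101, sR=8/13; mL=-116/1313, mR=20/101; mL+mR=144/1313 → advance +1; mR−mL=376/1313 → turn +1·90°

0 20/53 4/9 -74/477 10/53 -4 -4 S
1 8/17 40/117 -596/1989 4/17 -4 -5 E
2 1 10/13 -8/13 1/2 -5 -5 N
3 40/101 8/13 -116/1313 20/101 -5 -6 W
final -6 -6 S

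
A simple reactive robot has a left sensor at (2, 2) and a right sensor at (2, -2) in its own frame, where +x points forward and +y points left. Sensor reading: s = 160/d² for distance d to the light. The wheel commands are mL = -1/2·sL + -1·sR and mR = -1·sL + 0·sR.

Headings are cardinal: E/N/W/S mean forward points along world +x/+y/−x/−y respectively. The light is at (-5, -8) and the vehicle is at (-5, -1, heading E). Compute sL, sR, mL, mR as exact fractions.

32/17 160/29 -3184/493 -32/17

left sensor world pos  = (-3, 1); dL² = 85
right sensor world pos = (-3, -3); dR² = 29
sL = 160/85 = 32/17
sR = 160/29 = 160/29
mL = -1/2·sL + -1·sR = -3184/493
mR = -1·sL + 0·sR = -32/17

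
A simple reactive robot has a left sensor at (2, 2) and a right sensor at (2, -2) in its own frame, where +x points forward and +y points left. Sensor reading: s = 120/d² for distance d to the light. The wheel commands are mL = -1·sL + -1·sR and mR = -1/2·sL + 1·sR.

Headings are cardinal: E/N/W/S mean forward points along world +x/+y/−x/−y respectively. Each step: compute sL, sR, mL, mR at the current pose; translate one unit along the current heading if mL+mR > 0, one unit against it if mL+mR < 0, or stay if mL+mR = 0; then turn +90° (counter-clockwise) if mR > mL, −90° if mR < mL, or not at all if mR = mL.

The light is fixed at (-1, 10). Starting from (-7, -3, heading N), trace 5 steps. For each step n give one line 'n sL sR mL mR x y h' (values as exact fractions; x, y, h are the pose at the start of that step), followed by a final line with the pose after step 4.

0 24/37 120/137 -7728/5069 2796/5069 -7 -3 N
1 3/8 15/26 -99/104 81/208 -7 -4 W
2 24/53 24/61 -2736/3233 540/3233 -6 -4 S
3 12/13 20/39 -56/39 2/39 -6 -3 E
4 24/37 120/137 -7728/5069 2796/5069 -7 -3 N
final -7 -4 W

n=0: pose=(-7,-3,N); sL=24/37, sR=120/137; mL=-7728/5069, mR=2796/5069; mL+mR=-36/37 → advance -1; mR−mL=10524/5069 → turn +1·90°
n=1: pose=(-7,-4,W); sL=3/8, sR=15/26; mL=-99/104, mR=81/208; mL+mR=-9/16 → advance -1; mR−mL=279/208 → turn +1·90°
n=2: pose=(-6,-4,S); sL=24/53, sR=24/61; mL=-2736/3233, mR=540/3233; mL+mR=-36/53 → advance -1; mR−mL=3276/3233 → turn +1·90°
n=3: pose=(-6,-3,E); sL=12/13, sR=20/39; mL=-56/39, mR=2/39; mL+mR=-18/13 → advance -1; mR−mL=58/39 → turn +1·90°
n=4: pose=(-7,-3,N); sL=24/37, sR=120/137; mL=-7728/5069, mR=2796/5069; mL+mR=-36/37 → advance -1; mR−mL=10524/5069 → turn +1·90°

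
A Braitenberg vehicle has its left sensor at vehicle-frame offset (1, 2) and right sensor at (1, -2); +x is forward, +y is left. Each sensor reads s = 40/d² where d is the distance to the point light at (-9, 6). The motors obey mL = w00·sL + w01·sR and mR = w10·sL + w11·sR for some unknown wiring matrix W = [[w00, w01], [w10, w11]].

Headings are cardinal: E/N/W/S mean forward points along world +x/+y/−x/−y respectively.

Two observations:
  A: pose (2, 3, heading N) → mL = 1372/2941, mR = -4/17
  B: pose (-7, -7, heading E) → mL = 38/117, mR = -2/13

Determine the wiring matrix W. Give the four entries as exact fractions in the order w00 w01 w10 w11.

1/2 1 -1/2 0

obs A: pose=(2,3,N) → sL=8/17, sR=40/173, mL=1372/2941, mR=-4/17
obs B: pose=(-7,-7,E) → sL=4/13, sR=20/117, mL=38/117, mR=-2/13
sensor matrix S = [[8/17, 40/173], [4/13, 20/117]]; det S = 3200/344097
solve [mL_A; mL_B] = S·[w00; w01] and [mR_A; mR_B] = S·[w10; w11]:
  w00 = 1/2, w01 = 1, w10 = -1/2, w11 = 0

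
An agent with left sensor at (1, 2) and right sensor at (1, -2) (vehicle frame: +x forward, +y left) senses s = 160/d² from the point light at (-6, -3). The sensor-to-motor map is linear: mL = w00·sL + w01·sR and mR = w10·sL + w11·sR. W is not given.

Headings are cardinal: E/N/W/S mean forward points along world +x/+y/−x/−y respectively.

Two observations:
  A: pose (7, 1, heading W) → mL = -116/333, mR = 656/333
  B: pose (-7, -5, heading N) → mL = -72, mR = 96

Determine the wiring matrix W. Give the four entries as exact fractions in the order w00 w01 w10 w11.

1/2 -1 1 1

obs A: pose=(7,1,W) → sL=40/37, sR=8/9, mL=-116/333, mR=656/333
obs B: pose=(-7,-5,N) → sL=16, sR=80, mL=-72, mR=96
sensor matrix S = [[40/37, 8/9], [16, 80]]; det S = 24064/333
solve [mL_A; mL_B] = S·[w00; w01] and [mR_A; mR_B] = S·[w10; w11]:
  w00 = 1/2, w01 = -1, w10 = 1, w11 = 1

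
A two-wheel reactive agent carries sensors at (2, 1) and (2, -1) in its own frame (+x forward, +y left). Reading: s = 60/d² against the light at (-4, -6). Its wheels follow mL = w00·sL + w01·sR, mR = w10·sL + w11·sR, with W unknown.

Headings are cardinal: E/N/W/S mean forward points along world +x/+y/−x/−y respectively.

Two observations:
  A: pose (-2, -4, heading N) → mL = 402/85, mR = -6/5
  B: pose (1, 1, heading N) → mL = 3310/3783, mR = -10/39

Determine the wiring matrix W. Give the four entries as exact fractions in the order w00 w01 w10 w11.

1 1/2 0 -1/2

obs A: pose=(-2,-4,N) → sL=60/17, sR=12/5, mL=402/85, mR=-6/5
obs B: pose=(1,1,N) → sL=60/97, sR=20/39, mL=3310/3783, mR=-10/39
sensor matrix S = [[60/17, 12/5], [60/97, 20/39]]; det S = 6976/21437
solve [mL_A; mL_B] = S·[w00; w01] and [mR_A; mR_B] = S·[w10; w11]:
  w00 = 1, w01 = 1/2, w10 = 0, w11 = -1/2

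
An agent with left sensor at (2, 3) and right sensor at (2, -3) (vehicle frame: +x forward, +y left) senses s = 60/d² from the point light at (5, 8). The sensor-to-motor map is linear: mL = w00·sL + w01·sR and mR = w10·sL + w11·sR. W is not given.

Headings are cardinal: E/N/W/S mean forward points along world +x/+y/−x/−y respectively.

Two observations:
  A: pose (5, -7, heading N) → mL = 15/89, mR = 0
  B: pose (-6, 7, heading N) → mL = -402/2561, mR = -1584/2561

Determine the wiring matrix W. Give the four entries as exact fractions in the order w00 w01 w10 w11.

1 -1/2 1 -1

obs A: pose=(5,-7,N) → sL=30/89, sR=30/89, mL=15/89, mR=0
obs B: pose=(-6,7,N) → sL=60/197, sR=12/13, mL=-402/2561, mR=-1584/2561
sensor matrix S = [[30/89, 30/89], [60/197, 12/13]]; det S = 47520/227929
solve [mL_A; mL_B] = S·[w00; w01] and [mR_A; mR_B] = S·[w10; w11]:
  w00 = 1, w01 = -1/2, w10 = 1, w11 = -1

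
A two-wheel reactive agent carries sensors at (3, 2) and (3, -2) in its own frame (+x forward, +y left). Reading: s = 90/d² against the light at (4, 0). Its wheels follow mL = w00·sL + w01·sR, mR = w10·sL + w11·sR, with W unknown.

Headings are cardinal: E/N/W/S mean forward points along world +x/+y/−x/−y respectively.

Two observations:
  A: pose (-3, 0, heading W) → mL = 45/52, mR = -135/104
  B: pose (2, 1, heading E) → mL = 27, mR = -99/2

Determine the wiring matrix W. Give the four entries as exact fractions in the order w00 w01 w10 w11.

1/2 1/2 -1/2 -1

obs A: pose=(-3,0,W) → sL=45/52, sR=45/52, mL=45/52, mR=-135/104
obs B: pose=(2,1,E) → sL=9, sR=45, mL=27, mR=-99/2
sensor matrix S = [[45/52, 45/52], [9, 45]]; det S = 405/13
solve [mL_A; mL_B] = S·[w00; w01] and [mR_A; mR_B] = S·[w10; w11]:
  w00 = 1/2, w01 = 1/2, w10 = -1/2, w11 = -1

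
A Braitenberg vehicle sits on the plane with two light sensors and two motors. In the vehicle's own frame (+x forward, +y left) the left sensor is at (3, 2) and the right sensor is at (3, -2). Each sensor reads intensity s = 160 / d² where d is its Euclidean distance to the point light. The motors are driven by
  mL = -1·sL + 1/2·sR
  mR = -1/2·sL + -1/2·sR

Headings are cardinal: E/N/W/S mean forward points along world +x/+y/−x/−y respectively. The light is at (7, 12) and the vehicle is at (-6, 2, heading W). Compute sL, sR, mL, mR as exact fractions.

2/5 1/2 -3/20 -9/20

left sensor world pos  = (-9, 0); dL² = 400
right sensor world pos = (-9, 4); dR² = 320
sL = 160/400 = 2/5
sR = 160/320 = 1/2
mL = -1·sL + 1/2·sR = -3/20
mR = -1/2·sL + -1/2·sR = -9/20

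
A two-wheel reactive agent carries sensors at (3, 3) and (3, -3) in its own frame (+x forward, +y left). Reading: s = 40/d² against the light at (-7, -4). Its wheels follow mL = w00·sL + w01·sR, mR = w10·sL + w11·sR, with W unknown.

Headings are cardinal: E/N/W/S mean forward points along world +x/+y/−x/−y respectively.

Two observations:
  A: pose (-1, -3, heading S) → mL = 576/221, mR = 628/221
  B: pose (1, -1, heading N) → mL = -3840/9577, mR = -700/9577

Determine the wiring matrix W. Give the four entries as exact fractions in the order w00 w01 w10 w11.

-1 1 -1/2 1

obs A: pose=(-1,-3,S) → sL=8/17, sR=40/13, mL=576/221, mR=628/221
obs B: pose=(1,-1,N) → sL=40/61, sR=40/157, mL=-3840/9577, mR=-700/9577
sensor matrix S = [[8/17, 40/13], [40/61, 40/157]]; det S = -4016640/2116517
solve [mL_A; mL_B] = S·[w00; w01] and [mR_A; mR_B] = S·[w10; w11]:
  w00 = -1, w01 = 1, w10 = -1/2, w11 = 1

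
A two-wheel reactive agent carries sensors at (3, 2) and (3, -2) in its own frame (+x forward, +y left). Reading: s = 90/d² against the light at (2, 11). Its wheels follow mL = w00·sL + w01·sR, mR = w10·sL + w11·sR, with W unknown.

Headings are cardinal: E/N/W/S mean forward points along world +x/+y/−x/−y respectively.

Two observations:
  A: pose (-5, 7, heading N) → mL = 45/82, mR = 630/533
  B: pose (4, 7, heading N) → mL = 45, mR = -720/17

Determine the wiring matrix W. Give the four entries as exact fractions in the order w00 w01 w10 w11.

1/2 0 -1/2 1/2

obs A: pose=(-5,7,N) → sL=45/41, sR=45/13, mL=45/82, mR=630/533
obs B: pose=(4,7,N) → sL=90, sR=90/17, mL=45, mR=-720/17
sensor matrix S = [[45/41, 45/13], [90, 90/17]]; det S = -2770200/9061
solve [mL_A; mL_B] = S·[w00; w01] and [mR_A; mR_B] = S·[w10; w11]:
  w00 = 1/2, w01 = 0, w10 = -1/2, w11 = 1/2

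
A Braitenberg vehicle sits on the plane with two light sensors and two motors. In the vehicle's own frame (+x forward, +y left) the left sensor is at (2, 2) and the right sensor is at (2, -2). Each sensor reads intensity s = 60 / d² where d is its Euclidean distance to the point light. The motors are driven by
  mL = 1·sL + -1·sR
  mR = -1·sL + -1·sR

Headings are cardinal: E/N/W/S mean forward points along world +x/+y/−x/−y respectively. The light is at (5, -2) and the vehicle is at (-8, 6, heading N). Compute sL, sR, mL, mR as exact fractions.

left sensor world pos  = (-10, 8); dL² = 325
right sensor world pos = (-6, 8); dR² = 221
sL = 60/325 = 12/65
sR = 60/221 = 60/221
mL = 1·sL + -1·sR = -96/1105
mR = -1·sL + -1·sR = -504/1105

12/65 60/221 -96/1105 -504/1105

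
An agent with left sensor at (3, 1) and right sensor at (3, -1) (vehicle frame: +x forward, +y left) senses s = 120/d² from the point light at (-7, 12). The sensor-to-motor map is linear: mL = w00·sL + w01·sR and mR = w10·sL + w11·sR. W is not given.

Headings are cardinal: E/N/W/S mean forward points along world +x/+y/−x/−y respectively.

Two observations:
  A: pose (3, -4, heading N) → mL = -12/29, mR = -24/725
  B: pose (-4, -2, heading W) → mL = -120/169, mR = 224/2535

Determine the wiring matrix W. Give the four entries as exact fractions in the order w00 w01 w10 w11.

0 -1 -1/2 1/2

obs A: pose=(3,-4,N) → sL=12/25, sR=12/29, mL=-12/29, mR=-24/725
obs B: pose=(-4,-2,W) → sL=8/15, sR=120/169, mL=-120/169, mR=224/2535
sensor matrix S = [[12/25, 12/29], [8/15, 120/169]]; det S = 2944/24505
solve [mL_A; mL_B] = S·[w00; w01] and [mR_A; mR_B] = S·[w10; w11]:
  w00 = 0, w01 = -1, w10 = -1/2, w11 = 1/2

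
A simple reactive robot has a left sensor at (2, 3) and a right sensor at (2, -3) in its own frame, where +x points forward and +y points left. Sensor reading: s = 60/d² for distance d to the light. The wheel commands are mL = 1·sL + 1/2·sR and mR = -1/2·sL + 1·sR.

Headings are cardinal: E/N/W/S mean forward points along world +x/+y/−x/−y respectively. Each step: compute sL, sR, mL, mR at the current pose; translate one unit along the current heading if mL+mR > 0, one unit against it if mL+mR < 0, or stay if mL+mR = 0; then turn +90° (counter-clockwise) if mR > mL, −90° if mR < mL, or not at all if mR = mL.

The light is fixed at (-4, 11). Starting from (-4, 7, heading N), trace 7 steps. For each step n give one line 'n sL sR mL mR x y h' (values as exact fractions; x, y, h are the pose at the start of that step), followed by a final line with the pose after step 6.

n=0: pose=(-4,7,N); sL=60/13, sR=60/13; mL=90/13, mR=30/13; mL+mR=120/13 → advance +1; mR−mL=-60/13 → turn -1·90°
n=1: pose=(-4,8,E); sL=15, sR=3/2; mL=63/4, mR=-6; mL+mR=39/4 → advance +1; mR−mL=-87/4 → turn -1·90°
n=2: pose=(-3,8,S); sL=60/41, sR=60/29; mL=2970/1189, mR=1590/1189; mL+mR=4560/1189 → advance +1; mR−mL=-1380/1189 → turn -1·90°
n=3: pose=(-3,7,W); sL=6/5, sR=30; mL=81/5, mR=147/5; mL+mR=228/5 → advance +1; mR−mL=66/5 → turn +1·90°
n=4: pose=(-4,7,S); sL=4/3, sR=4/3; mL=2, mR=2/3; mL+mR=8/3 → advance +1; mR−mL=-4/3 → turn -1·90°
n=5: pose=(-4,6,W); sL=15/17, sR=15/2; mL=315/68, mR=120/17; mL+mR=795/68 → advance +1; mR−mL=165/68 → turn +1·90°
n=6: pose=(-5,6,S); sL=60/53, sR=12/13; mL=1098/689, mR=246/689; mL+mR=1344/689 → advance +1; mR−mL=-852/689 → turn -1·90°

0 60/13 60/13 90/13 30/13 -4 7 N
1 15 3/2 63/4 -6 -4 8 E
2 60/41 60/29 2970/1189 1590/1189 -3 8 S
3 6/5 30 81/5 147/5 -3 7 W
4 4/3 4/3 2 2/3 -4 7 S
5 15/17 15/2 315/68 120/17 -4 6 W
6 60/53 12/13 1098/689 246/689 -5 6 S
final -5 5 W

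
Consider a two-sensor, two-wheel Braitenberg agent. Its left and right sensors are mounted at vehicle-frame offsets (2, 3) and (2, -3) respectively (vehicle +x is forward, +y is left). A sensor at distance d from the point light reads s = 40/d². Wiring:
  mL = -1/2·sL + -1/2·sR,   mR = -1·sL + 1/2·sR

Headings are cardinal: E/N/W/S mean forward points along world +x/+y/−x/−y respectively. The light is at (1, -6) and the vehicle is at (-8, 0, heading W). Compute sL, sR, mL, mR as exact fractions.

left sensor world pos  = (-10, -3); dL² = 130
right sensor world pos = (-10, 3); dR² = 202
sL = 40/130 = 4/13
sR = 40/202 = 20/101
mL = -1/2·sL + -1/2·sR = -332/1313
mR = -1·sL + 1/2·sR = -274/1313

4/13 20/101 -332/1313 -274/1313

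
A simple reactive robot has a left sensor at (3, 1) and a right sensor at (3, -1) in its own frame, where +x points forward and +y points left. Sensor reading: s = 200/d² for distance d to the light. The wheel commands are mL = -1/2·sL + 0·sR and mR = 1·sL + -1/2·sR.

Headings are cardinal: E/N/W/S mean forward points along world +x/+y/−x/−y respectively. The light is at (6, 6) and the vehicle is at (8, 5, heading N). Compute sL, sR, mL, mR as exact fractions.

40 200/13 -20 420/13

left sensor world pos  = (7, 8); dL² = 5
right sensor world pos = (9, 8); dR² = 13
sL = 200/5 = 40
sR = 200/13 = 200/13
mL = -1/2·sL + 0·sR = -20
mR = 1·sL + -1/2·sR = 420/13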